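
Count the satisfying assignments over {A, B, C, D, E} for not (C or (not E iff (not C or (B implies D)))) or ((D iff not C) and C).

Initial set: {T (not (C or (not E iff (not C or (B implies D)))) or ((D iff not C) and C))}.
T (not (C or (not E iff (not C or (B implies D)))) or ((D iff not C) and C)): β-rule — branch into T not (C or (not E iff (not C or (B implies D))))  //  T ((D iff not C) and C).
  branch 1 (add T not (C or (not E iff (not C or (B implies D))))):
    T not (C or (not E iff (not C or (B implies D)))): α-rule — add F C, F (not E iff (not C or (B implies D))).
    F (not E iff (not C or (B implies D))): β-rule — branch into T not E, F (not C or (B implies D))  //  F not E, T (not C or (B implies D)).
      branch 1.1 (add T not E, F (not C or (B implies D))):
        F (not C or (B implies D)): α-rule — add F not C, F (B implies D).
        × closes — contains both C and not C.
      branch 1.2 (add F not E, T (not C or (B implies D))):
        T (not C or (B implies D)): β-rule — branch into T not C  //  T (B implies D).
          branch 1.2.1 (add T not C):
            ○ open, literals {C=F, E=T}.
          branch 1.2.2 (add T (B implies D)):
            T (B implies D): β-rule — branch into F B  //  T D.
              branch 1.2.2.1 (add F B):
                ○ open, literals {B=F, C=F, E=T}.
              branch 1.2.2.2 (add T D):
                ○ open, literals {C=F, D=T, E=T}.
  branch 2 (add T ((D iff not C) and C)):
    T ((D iff not C) and C): α-rule — add T (D iff not C), T C.
    T (D iff not C): β-rule — branch into T D, T not C  //  F D, F not C.
      branch 2.1 (add T D, T not C):
        × closes — contains both C and not C.
      branch 2.2 (add F D, F not C):
        ○ open, literals {C=T, D=F}.
2 branches closed, 4 open.
Each open branch fixes some atoms; the unmentioned ones are free. Counting distinct full assignments: branch {C=F, E=T} (A, B, D) contributes 8 new; branch {B=F, C=F, E=T} (A, D) contributes 0 new; branch {C=F, D=T, E=T} (A, B) contributes 0 new; branch {C=T, D=F} (A, B, E) contributes 8 new. Total: 16.

16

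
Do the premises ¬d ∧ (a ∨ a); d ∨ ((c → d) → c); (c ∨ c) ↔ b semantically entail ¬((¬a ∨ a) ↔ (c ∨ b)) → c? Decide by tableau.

Yes

Initial set: {(¬d ∧ (a ∨ a)); (d ∨ ((c → d) → c)); ((c ∨ c) ↔ b); ¬(¬((¬a ∨ a) ↔ (c ∨ b)) → c)}.
(¬d ∧ (a ∨ a)): α-rule — add ¬d, (a ∨ a).
¬(¬((¬a ∨ a) ↔ (c ∨ b)) → c): α-rule — add ¬((¬a ∨ a) ↔ (c ∨ b)), ¬c.
(d ∨ ((c → d) → c)): β-rule — branch into d  //  ((c → d) → c).
  branch 1 (add d):
    × closes — contains both d and ¬d.
  branch 2 (add ((c → d) → c)):
    ((c ∨ c) ↔ b): β-rule — branch into (c ∨ c), b  //  ¬(c ∨ c), ¬b.
      branch 2.1 (add (c ∨ c), b):
        (a ∨ a): β-rule — branch into a  //  a.
          branch 2.1.1 (add a):
            ¬((¬a ∨ a) ↔ (c ∨ b)): β-rule — branch into (¬a ∨ a), ¬(c ∨ b)  //  ¬(¬a ∨ a), (c ∨ b).
              branch 2.1.1.1 (add (¬a ∨ a), ¬(c ∨ b)):
                ¬(c ∨ b): α-rule — add ¬c, ¬b.
                × closes — contains both b and ¬b.
              branch 2.1.1.2 (add ¬(¬a ∨ a), (c ∨ b)):
                ¬(¬a ∨ a): α-rule — add ¬¬a, ¬a.
                × closes — contains both a and ¬a.
          branch 2.1.2 (add a):
            ¬((¬a ∨ a) ↔ (c ∨ b)): β-rule — branch into (¬a ∨ a), ¬(c ∨ b)  //  ¬(¬a ∨ a), (c ∨ b).
              branch 2.1.2.1 (add (¬a ∨ a), ¬(c ∨ b)):
                ¬(c ∨ b): α-rule — add ¬c, ¬b.
                × closes — contains both b and ¬b.
              branch 2.1.2.2 (add ¬(¬a ∨ a), (c ∨ b)):
                ¬(¬a ∨ a): α-rule — add ¬¬a, ¬a.
                × closes — contains both a and ¬a.
      branch 2.2 (add ¬(c ∨ c), ¬b):
        ¬(c ∨ c): α-rule — add ¬c, ¬c.
        (a ∨ a): β-rule — branch into a  //  a.
          branch 2.2.1 (add a):
            ¬((¬a ∨ a) ↔ (c ∨ b)): β-rule — branch into (¬a ∨ a), ¬(c ∨ b)  //  ¬(¬a ∨ a), (c ∨ b).
              branch 2.2.1.1 (add (¬a ∨ a), ¬(c ∨ b)):
                ¬(c ∨ b): α-rule — add ¬c, ¬b.
                ((c → d) → c): β-rule — branch into ¬(c → d)  //  c.
                  branch 2.2.1.1.1 (add ¬(c → d)):
                    ¬(c → d): α-rule — add c, ¬d.
                    × closes — contains both c and ¬c.
                  branch 2.2.1.1.2 (add c):
                    × closes — contains both c and ¬c.
              branch 2.2.1.2 (add ¬(¬a ∨ a), (c ∨ b)):
                ¬(¬a ∨ a): α-rule — add ¬¬a, ¬a.
                × closes — contains both a and ¬a.
          branch 2.2.2 (add a):
            ¬((¬a ∨ a) ↔ (c ∨ b)): β-rule — branch into (¬a ∨ a), ¬(c ∨ b)  //  ¬(¬a ∨ a), (c ∨ b).
              branch 2.2.2.1 (add (¬a ∨ a), ¬(c ∨ b)):
                ¬(c ∨ b): α-rule — add ¬c, ¬b.
                ((c → d) → c): β-rule — branch into ¬(c → d)  //  c.
                  branch 2.2.2.1.1 (add ¬(c → d)):
                    ¬(c → d): α-rule — add c, ¬d.
                    × closes — contains both c and ¬c.
                  branch 2.2.2.1.2 (add c):
                    × closes — contains both c and ¬c.
              branch 2.2.2.2 (add ¬(¬a ∨ a), (c ∨ b)):
                ¬(¬a ∨ a): α-rule — add ¬¬a, ¬a.
                × closes — contains both a and ¬a.
All 11 branches close.
Every branch closed, so the premises entail the conclusion.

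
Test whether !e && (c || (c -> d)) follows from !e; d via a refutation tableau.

Yes

Initial set: {!e; d; !(!e && (c || (c -> d)))}.
!(!e && (c || (c -> d))): β-rule — branch into !!e  //  !(c || (c -> d)).
  branch 1 (add !!e):
    × closes — contains both e and !e.
  branch 2 (add !(c || (c -> d))):
    !(c || (c -> d)): α-rule — add !c, !(c -> d).
    !(c -> d): α-rule — add c, !d.
    × closes — contains both c and !c.
All 2 branches close.
Every branch closed, so the premises entail the conclusion.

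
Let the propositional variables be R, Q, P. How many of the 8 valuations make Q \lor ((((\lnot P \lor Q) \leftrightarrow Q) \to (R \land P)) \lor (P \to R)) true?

Initial set: {T (Q \lor ((((\lnot P \lor Q) \leftrightarrow Q) \to (R \land P)) \lor (P \to R)))}.
T (Q \lor ((((\lnot P \lor Q) \leftrightarrow Q) \to (R \land P)) \lor (P \to R))): β-rule — branch into T Q  //  T ((((\lnot P \lor Q) \leftrightarrow Q) \to (R \land P)) \lor (P \to R)).
  branch 1 (add T Q):
    ○ open, literals {Q=T}.
  branch 2 (add T ((((\lnot P \lor Q) \leftrightarrow Q) \to (R \land P)) \lor (P \to R))):
    T ((((\lnot P \lor Q) \leftrightarrow Q) \to (R \land P)) \lor (P \to R)): β-rule — branch into T (((\lnot P \lor Q) \leftrightarrow Q) \to (R \land P))  //  T (P \to R).
      branch 2.1 (add T (((\lnot P \lor Q) \leftrightarrow Q) \to (R \land P))):
        T (((\lnot P \lor Q) \leftrightarrow Q) \to (R \land P)): β-rule — branch into F ((\lnot P \lor Q) \leftrightarrow Q)  //  T (R \land P).
          branch 2.1.1 (add F ((\lnot P \lor Q) \leftrightarrow Q)):
            F ((\lnot P \lor Q) \leftrightarrow Q): β-rule — branch into T (\lnot P \lor Q), F Q  //  F (\lnot P \lor Q), T Q.
              branch 2.1.1.1 (add T (\lnot P \lor Q), F Q):
                T (\lnot P \lor Q): β-rule — branch into T \lnot P  //  T Q.
                  branch 2.1.1.1.1 (add T \lnot P):
                    ○ open, literals {P=F, Q=F}.
                  branch 2.1.1.1.2 (add T Q):
                    × closes — contains both Q and \lnot Q.
              branch 2.1.1.2 (add F (\lnot P \lor Q), T Q):
                F (\lnot P \lor Q): α-rule — add F \lnot P, F Q.
                × closes — contains both Q and \lnot Q.
          branch 2.1.2 (add T (R \land P)):
            T (R \land P): α-rule — add T R, T P.
            ○ open, literals {P=T, R=T}.
      branch 2.2 (add T (P \to R)):
        T (P \to R): β-rule — branch into F P  //  T R.
          branch 2.2.1 (add F P):
            ○ open, literals {P=F}.
          branch 2.2.2 (add T R):
            ○ open, literals {R=T}.
2 branches closed, 5 open.
Each open branch fixes some atoms; the unmentioned ones are free. Counting distinct full assignments: branch {Q=T} (R, P) contributes 4 new; branch {P=F, Q=F} (R) contributes 2 new; branch {P=T, R=T} (Q) contributes 1 new; branch {P=F} (R, Q) contributes 0 new; branch {R=T} (Q, P) contributes 0 new. Total: 7.

7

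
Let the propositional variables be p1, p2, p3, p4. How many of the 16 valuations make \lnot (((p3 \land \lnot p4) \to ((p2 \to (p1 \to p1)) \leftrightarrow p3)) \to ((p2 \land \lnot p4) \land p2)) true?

Initial set: {\lnot (((p3 \land \lnot p4) \to ((p2 \to (p1 \to p1)) \leftrightarrow p3)) \to ((p2 \land \lnot p4) \land p2))}.
\lnot (((p3 \land \lnot p4) \to ((p2 \to (p1 \to p1)) \leftrightarrow p3)) \to ((p2 \land \lnot p4) \land p2)): α-rule — add ((p3 \land \lnot p4) \to ((p2 \to (p1 \to p1)) \leftrightarrow p3)), \lnot ((p2 \land \lnot p4) \land p2).
((p3 \land \lnot p4) \to ((p2 \to (p1 \to p1)) \leftrightarrow p3)): β-rule — branch into \lnot (p3 \land \lnot p4)  //  ((p2 \to (p1 \to p1)) \leftrightarrow p3).
  branch 1 (add \lnot (p3 \land \lnot p4)):
    \lnot ((p2 \land \lnot p4) \land p2): β-rule — branch into \lnot (p2 \land \lnot p4)  //  \lnot p2.
      branch 1.1 (add \lnot (p2 \land \lnot p4)):
        \lnot (p3 \land \lnot p4): β-rule — branch into \lnot p3  //  \lnot \lnot p4.
          branch 1.1.1 (add \lnot p3):
            \lnot (p2 \land \lnot p4): β-rule — branch into \lnot p2  //  \lnot \lnot p4.
              branch 1.1.1.1 (add \lnot p2):
                ○ open, literals {p2=F, p3=F}.
              branch 1.1.1.2 (add \lnot \lnot p4):
                ○ open, literals {p3=F, p4=T}.
          branch 1.1.2 (add \lnot \lnot p4):
            \lnot (p2 \land \lnot p4): β-rule — branch into \lnot p2  //  \lnot \lnot p4.
              branch 1.1.2.1 (add \lnot p2):
                ○ open, literals {p2=F, p4=T}.
              branch 1.1.2.2 (add \lnot \lnot p4):
                ○ open, literals {p4=T}.
      branch 1.2 (add \lnot p2):
        \lnot (p3 \land \lnot p4): β-rule — branch into \lnot p3  //  \lnot \lnot p4.
          branch 1.2.1 (add \lnot p3):
            ○ open, literals {p2=F, p3=F}.
          branch 1.2.2 (add \lnot \lnot p4):
            ○ open, literals {p2=F, p4=T}.
  branch 2 (add ((p2 \to (p1 \to p1)) \leftrightarrow p3)):
    \lnot ((p2 \land \lnot p4) \land p2): β-rule — branch into \lnot (p2 \land \lnot p4)  //  \lnot p2.
      branch 2.1 (add \lnot (p2 \land \lnot p4)):
        ((p2 \to (p1 \to p1)) \leftrightarrow p3): β-rule — branch into (p2 \to (p1 \to p1)), p3  //  \lnot (p2 \to (p1 \to p1)), \lnot p3.
          branch 2.1.1 (add (p2 \to (p1 \to p1)), p3):
            \lnot (p2 \land \lnot p4): β-rule — branch into \lnot p2  //  \lnot \lnot p4.
              branch 2.1.1.1 (add \lnot p2):
                (p2 \to (p1 \to p1)): β-rule — branch into \lnot p2  //  (p1 \to p1).
                  branch 2.1.1.1.1 (add \lnot p2):
                    ○ open, literals {p2=F, p3=T}.
                  branch 2.1.1.1.2 (add (p1 \to p1)):
                    (p1 \to p1): β-rule — branch into \lnot p1  //  p1.
                      branch 2.1.1.1.2.1 (add \lnot p1):
                        ○ open, literals {p1=F, p2=F, p3=T}.
                      branch 2.1.1.1.2.2 (add p1):
                        ○ open, literals {p1=T, p2=F, p3=T}.
              branch 2.1.1.2 (add \lnot \lnot p4):
                (p2 \to (p1 \to p1)): β-rule — branch into \lnot p2  //  (p1 \to p1).
                  branch 2.1.1.2.1 (add \lnot p2):
                    ○ open, literals {p2=F, p3=T, p4=T}.
                  branch 2.1.1.2.2 (add (p1 \to p1)):
                    (p1 \to p1): β-rule — branch into \lnot p1  //  p1.
                      branch 2.1.1.2.2.1 (add \lnot p1):
                        ○ open, literals {p1=F, p3=T, p4=T}.
                      branch 2.1.1.2.2.2 (add p1):
                        ○ open, literals {p1=T, p3=T, p4=T}.
          branch 2.1.2 (add \lnot (p2 \to (p1 \to p1)), \lnot p3):
            \lnot (p2 \to (p1 \to p1)): α-rule — add p2, \lnot (p1 \to p1).
            \lnot (p1 \to p1): α-rule — add p1, \lnot p1.
            × closes — contains both p1 and \lnot p1.
      branch 2.2 (add \lnot p2):
        ((p2 \to (p1 \to p1)) \leftrightarrow p3): β-rule — branch into (p2 \to (p1 \to p1)), p3  //  \lnot (p2 \to (p1 \to p1)), \lnot p3.
          branch 2.2.1 (add (p2 \to (p1 \to p1)), p3):
            (p2 \to (p1 \to p1)): β-rule — branch into \lnot p2  //  (p1 \to p1).
              branch 2.2.1.1 (add \lnot p2):
                ○ open, literals {p2=F, p3=T}.
              branch 2.2.1.2 (add (p1 \to p1)):
                (p1 \to p1): β-rule — branch into \lnot p1  //  p1.
                  branch 2.2.1.2.1 (add \lnot p1):
                    ○ open, literals {p1=F, p2=F, p3=T}.
                  branch 2.2.1.2.2 (add p1):
                    ○ open, literals {p1=T, p2=F, p3=T}.
          branch 2.2.2 (add \lnot (p2 \to (p1 \to p1)), \lnot p3):
            \lnot (p2 \to (p1 \to p1)): α-rule — add p2, \lnot (p1 \to p1).
            × closes — contains both p2 and \lnot p2.
2 branches closed, 15 open.
Each open branch fixes some atoms; the unmentioned ones are free. Counting distinct full assignments: branch {p2=F, p3=F} (p1, p4) contributes 4 new; branch {p3=F, p4=T} (p1, p2) contributes 2 new; branch {p2=F, p4=T} (p1, p3) contributes 2 new; branch {p4=T} (p1, p2, p3) contributes 2 new; branch {p2=F, p3=F} (p1, p4) contributes 0 new; branch {p2=F, p4=T} (p1, p3) contributes 0 new; branch {p2=F, p3=T} (p1, p4) contributes 2 new; branch {p1=F, p2=F, p3=T} (p4) contributes 0 new; branch {p1=T, p2=F, p3=T} (p4) contributes 0 new; branch {p2=F, p3=T, p4=T} (p1) contributes 0 new; branch {p1=F, p3=T, p4=T} (p2) contributes 0 new; branch {p1=T, p3=T, p4=T} (p2) contributes 0 new; branch {p2=F, p3=T} (p1, p4) contributes 0 new; branch {p1=F, p2=F, p3=T} (p4) contributes 0 new; branch {p1=T, p2=F, p3=T} (p4) contributes 0 new. Total: 12.

12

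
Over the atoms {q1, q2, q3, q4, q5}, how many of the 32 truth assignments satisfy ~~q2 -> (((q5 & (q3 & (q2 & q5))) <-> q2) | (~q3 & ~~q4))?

24

Initial set: {(~~q2 -> (((q5 & (q3 & (q2 & q5))) <-> q2) | (~q3 & ~~q4)))}.
(~~q2 -> (((q5 & (q3 & (q2 & q5))) <-> q2) | (~q3 & ~~q4))): β-rule — branch into ~~~q2  //  (((q5 & (q3 & (q2 & q5))) <-> q2) | (~q3 & ~~q4)).
  branch 1 (add ~~~q2):
    ~~~q2: drop double negation, giving ~q2.
    ○ open, literals {q2=0}.
  branch 2 (add (((q5 & (q3 & (q2 & q5))) <-> q2) | (~q3 & ~~q4))):
    (((q5 & (q3 & (q2 & q5))) <-> q2) | (~q3 & ~~q4)): β-rule — branch into ((q5 & (q3 & (q2 & q5))) <-> q2)  //  (~q3 & ~~q4).
      branch 2.1 (add ((q5 & (q3 & (q2 & q5))) <-> q2)):
        ((q5 & (q3 & (q2 & q5))) <-> q2): β-rule — branch into (q5 & (q3 & (q2 & q5))), q2  //  ~(q5 & (q3 & (q2 & q5))), ~q2.
          branch 2.1.1 (add (q5 & (q3 & (q2 & q5))), q2):
            (q5 & (q3 & (q2 & q5))): α-rule — add q5, (q3 & (q2 & q5)).
            (q3 & (q2 & q5)): α-rule — add q3, (q2 & q5).
            (q2 & q5): α-rule — add q2, q5.
            ○ open, literals {q2=1, q3=1, q5=1}.
          branch 2.1.2 (add ~(q5 & (q3 & (q2 & q5))), ~q2):
            ~(q5 & (q3 & (q2 & q5))): β-rule — branch into ~q5  //  ~(q3 & (q2 & q5)).
              branch 2.1.2.1 (add ~q5):
                ○ open, literals {q2=0, q5=0}.
              branch 2.1.2.2 (add ~(q3 & (q2 & q5))):
                ~(q3 & (q2 & q5)): β-rule — branch into ~q3  //  ~(q2 & q5).
                  branch 2.1.2.2.1 (add ~q3):
                    ○ open, literals {q2=0, q3=0}.
                  branch 2.1.2.2.2 (add ~(q2 & q5)):
                    ~(q2 & q5): β-rule — branch into ~q2  //  ~q5.
                      branch 2.1.2.2.2.1 (add ~q2):
                        ○ open, literals {q2=0}.
                      branch 2.1.2.2.2.2 (add ~q5):
                        ○ open, literals {q2=0, q5=0}.
      branch 2.2 (add (~q3 & ~~q4)):
        (~q3 & ~~q4): α-rule — add ~q3, ~~q4.
        ~~q4: drop double negation, giving q4.
        ○ open, literals {q3=0, q4=1}.
0 branches closed, 7 open.
Each open branch fixes some atoms; the unmentioned ones are free. Counting distinct full assignments: branch {q2=0} (q1, q3, q4, q5) contributes 16 new; branch {q2=1, q3=1, q5=1} (q1, q4) contributes 4 new; branch {q2=0, q5=0} (q1, q3, q4) contributes 0 new; branch {q2=0, q3=0} (q1, q4, q5) contributes 0 new; branch {q2=0} (q1, q3, q4, q5) contributes 0 new; branch {q2=0, q5=0} (q1, q3, q4) contributes 0 new; branch {q3=0, q4=1} (q1, q2, q5) contributes 4 new. Total: 24.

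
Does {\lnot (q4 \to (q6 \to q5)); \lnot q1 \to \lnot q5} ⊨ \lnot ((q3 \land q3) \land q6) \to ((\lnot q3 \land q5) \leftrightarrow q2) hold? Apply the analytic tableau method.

Initial set: {\lnot (q4 \to (q6 \to q5)); (\lnot q1 \to \lnot q5); \lnot (\lnot ((q3 \land q3) \land q6) \to ((\lnot q3 \land q5) \leftrightarrow q2))}.
\lnot (q4 \to (q6 \to q5)): α-rule — add q4, \lnot (q6 \to q5).
\lnot (\lnot ((q3 \land q3) \land q6) \to ((\lnot q3 \land q5) \leftrightarrow q2)): α-rule — add \lnot ((q3 \land q3) \land q6), \lnot ((\lnot q3 \land q5) \leftrightarrow q2).
\lnot (q6 \to q5): α-rule — add q6, \lnot q5.
(\lnot q1 \to \lnot q5): β-rule — branch into \lnot \lnot q1  //  \lnot q5.
  branch 1 (add \lnot \lnot q1):
    \lnot ((q3 \land q3) \land q6): β-rule — branch into \lnot (q3 \land q3)  //  \lnot q6.
      branch 1.1 (add \lnot (q3 \land q3)):
        \lnot ((\lnot q3 \land q5) \leftrightarrow q2): β-rule — branch into (\lnot q3 \land q5), \lnot q2  //  \lnot (\lnot q3 \land q5), q2.
          branch 1.1.1 (add (\lnot q3 \land q5), \lnot q2):
            (\lnot q3 \land q5): α-rule — add \lnot q3, q5.
            × closes — contains both q5 and \lnot q5.
          branch 1.1.2 (add \lnot (\lnot q3 \land q5), q2):
            \lnot (q3 \land q3): β-rule — branch into \lnot q3  //  \lnot q3.
              branch 1.1.2.1 (add \lnot q3):
                \lnot (\lnot q3 \land q5): β-rule — branch into \lnot \lnot q3  //  \lnot q5.
                  branch 1.1.2.1.1 (add \lnot \lnot q3):
                    × closes — contains both q3 and \lnot q3.
                  branch 1.1.2.1.2 (add \lnot q5):
                    ○ open, literals {q1=1, q2=1, q3=0, q4=1, q5=0, q6=1}.
              branch 1.1.2.2 (add \lnot q3):
                \lnot (\lnot q3 \land q5): β-rule — branch into \lnot \lnot q3  //  \lnot q5.
                  branch 1.1.2.2.1 (add \lnot \lnot q3):
                    × closes — contains both q3 and \lnot q3.
                  branch 1.1.2.2.2 (add \lnot q5):
                    ○ open, literals {q1=1, q2=1, q3=0, q4=1, q5=0, q6=1}.
      branch 1.2 (add \lnot q6):
        × closes — contains both q6 and \lnot q6.
  branch 2 (add \lnot q5):
    \lnot ((q3 \land q3) \land q6): β-rule — branch into \lnot (q3 \land q3)  //  \lnot q6.
      branch 2.1 (add \lnot (q3 \land q3)):
        \lnot ((\lnot q3 \land q5) \leftrightarrow q2): β-rule — branch into (\lnot q3 \land q5), \lnot q2  //  \lnot (\lnot q3 \land q5), q2.
          branch 2.1.1 (add (\lnot q3 \land q5), \lnot q2):
            (\lnot q3 \land q5): α-rule — add \lnot q3, q5.
            × closes — contains both q5 and \lnot q5.
          branch 2.1.2 (add \lnot (\lnot q3 \land q5), q2):
            \lnot (q3 \land q3): β-rule — branch into \lnot q3  //  \lnot q3.
              branch 2.1.2.1 (add \lnot q3):
                \lnot (\lnot q3 \land q5): β-rule — branch into \lnot \lnot q3  //  \lnot q5.
                  branch 2.1.2.1.1 (add \lnot \lnot q3):
                    × closes — contains both q3 and \lnot q3.
                  branch 2.1.2.1.2 (add \lnot q5):
                    ○ open, literals {q2=1, q3=0, q4=1, q5=0, q6=1}.
              branch 2.1.2.2 (add \lnot q3):
                \lnot (\lnot q3 \land q5): β-rule — branch into \lnot \lnot q3  //  \lnot q5.
                  branch 2.1.2.2.1 (add \lnot \lnot q3):
                    × closes — contains both q3 and \lnot q3.
                  branch 2.1.2.2.2 (add \lnot q5):
                    ○ open, literals {q2=1, q3=0, q4=1, q5=0, q6=1}.
      branch 2.2 (add \lnot q6):
        × closes — contains both q6 and \lnot q6.
8 branches closed, 4 open.
An open branch gives a countermodel: q1=1, q2=1, q3=0, q4=1, q5=0, q6=1 (unmentioned atoms arbitrary); the premises hold there but the conclusion fails.

No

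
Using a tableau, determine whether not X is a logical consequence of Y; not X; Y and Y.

Initial set: {T Y; T not X; T (Y and Y); F not X}.
× closes — contains both X and not X.
All 1 branch closes.
Every branch closed, so the premises entail the conclusion.

Yes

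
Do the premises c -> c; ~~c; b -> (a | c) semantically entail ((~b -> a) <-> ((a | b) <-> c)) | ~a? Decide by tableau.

Initial set: {(c -> c); ~~c; (b -> (a | c)); ~(((~b -> a) <-> ((a | b) <-> c)) | ~a)}.
~~c: drop double negation, giving c.
~(((~b -> a) <-> ((a | b) <-> c)) | ~a): α-rule — add ~((~b -> a) <-> ((a | b) <-> c)), ~~a.
(c -> c): β-rule — branch into ~c  //  c.
  branch 1 (add ~c):
    × closes — contains both c and ~c.
  branch 2 (add c):
    (b -> (a | c)): β-rule — branch into ~b  //  (a | c).
      branch 2.1 (add ~b):
        ~((~b -> a) <-> ((a | b) <-> c)): β-rule — branch into (~b -> a), ~((a | b) <-> c)  //  ~(~b -> a), ((a | b) <-> c).
          branch 2.1.1 (add (~b -> a), ~((a | b) <-> c)):
            (~b -> a): β-rule — branch into ~~b  //  a.
              branch 2.1.1.1 (add ~~b):
                × closes — contains both b and ~b.
              branch 2.1.1.2 (add a):
                ~((a | b) <-> c): β-rule — branch into (a | b), ~c  //  ~(a | b), c.
                  branch 2.1.1.2.1 (add (a | b), ~c):
                    × closes — contains both c and ~c.
                  branch 2.1.1.2.2 (add ~(a | b), c):
                    ~(a | b): α-rule — add ~a, ~b.
                    × closes — contains both a and ~a.
          branch 2.1.2 (add ~(~b -> a), ((a | b) <-> c)):
            ~(~b -> a): α-rule — add ~b, ~a.
            × closes — contains both a and ~a.
      branch 2.2 (add (a | c)):
        ~((~b -> a) <-> ((a | b) <-> c)): β-rule — branch into (~b -> a), ~((a | b) <-> c)  //  ~(~b -> a), ((a | b) <-> c).
          branch 2.2.1 (add (~b -> a), ~((a | b) <-> c)):
            (a | c): β-rule — branch into a  //  c.
              branch 2.2.1.1 (add a):
                (~b -> a): β-rule — branch into ~~b  //  a.
                  branch 2.2.1.1.1 (add ~~b):
                    ~((a | b) <-> c): β-rule — branch into (a | b), ~c  //  ~(a | b), c.
                      branch 2.2.1.1.1.1 (add (a | b), ~c):
                        × closes — contains both c and ~c.
                      branch 2.2.1.1.1.2 (add ~(a | b), c):
                        ~(a | b): α-rule — add ~a, ~b.
                        × closes — contains both a and ~a.
                  branch 2.2.1.1.2 (add a):
                    ~((a | b) <-> c): β-rule — branch into (a | b), ~c  //  ~(a | b), c.
                      branch 2.2.1.1.2.1 (add (a | b), ~c):
                        × closes — contains both c and ~c.
                      branch 2.2.1.1.2.2 (add ~(a | b), c):
                        ~(a | b): α-rule — add ~a, ~b.
                        × closes — contains both a and ~a.
              branch 2.2.1.2 (add c):
                (~b -> a): β-rule — branch into ~~b  //  a.
                  branch 2.2.1.2.1 (add ~~b):
                    ~((a | b) <-> c): β-rule — branch into (a | b), ~c  //  ~(a | b), c.
                      branch 2.2.1.2.1.1 (add (a | b), ~c):
                        × closes — contains both c and ~c.
                      branch 2.2.1.2.1.2 (add ~(a | b), c):
                        ~(a | b): α-rule — add ~a, ~b.
                        × closes — contains both a and ~a.
                  branch 2.2.1.2.2 (add a):
                    ~((a | b) <-> c): β-rule — branch into (a | b), ~c  //  ~(a | b), c.
                      branch 2.2.1.2.2.1 (add (a | b), ~c):
                        × closes — contains both c and ~c.
                      branch 2.2.1.2.2.2 (add ~(a | b), c):
                        ~(a | b): α-rule — add ~a, ~b.
                        × closes — contains both a and ~a.
          branch 2.2.2 (add ~(~b -> a), ((a | b) <-> c)):
            ~(~b -> a): α-rule — add ~b, ~a.
            × closes — contains both a and ~a.
All 14 branches close.
Every branch closed, so the premises entail the conclusion.

Yes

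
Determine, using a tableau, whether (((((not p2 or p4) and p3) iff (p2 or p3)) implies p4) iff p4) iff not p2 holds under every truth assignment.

Not valid

Assume the negation and expand:
Initial set: {F ((((((not p2 or p4) and p3) iff (p2 or p3)) implies p4) iff p4) iff not p2)}.
F ((((((not p2 or p4) and p3) iff (p2 or p3)) implies p4) iff p4) iff not p2): β-rule — branch into T (((((not p2 or p4) and p3) iff (p2 or p3)) implies p4) iff p4), F not p2  //  F (((((not p2 or p4) and p3) iff (p2 or p3)) implies p4) iff p4), T not p2.
  branch 1 (add T (((((not p2 or p4) and p3) iff (p2 or p3)) implies p4) iff p4), F not p2):
    T (((((not p2 or p4) and p3) iff (p2 or p3)) implies p4) iff p4): β-rule — branch into T ((((not p2 or p4) and p3) iff (p2 or p3)) implies p4), T p4  //  F ((((not p2 or p4) and p3) iff (p2 or p3)) implies p4), F p4.
      branch 1.1 (add T ((((not p2 or p4) and p3) iff (p2 or p3)) implies p4), T p4):
        T ((((not p2 or p4) and p3) iff (p2 or p3)) implies p4): β-rule — branch into F (((not p2 or p4) and p3) iff (p2 or p3))  //  T p4.
          branch 1.1.1 (add F (((not p2 or p4) and p3) iff (p2 or p3))):
            F (((not p2 or p4) and p3) iff (p2 or p3)): β-rule — branch into T ((not p2 or p4) and p3), F (p2 or p3)  //  F ((not p2 or p4) and p3), T (p2 or p3).
              branch 1.1.1.1 (add T ((not p2 or p4) and p3), F (p2 or p3)):
                T ((not p2 or p4) and p3): α-rule — add T (not p2 or p4), T p3.
                F (p2 or p3): α-rule — add F p2, F p3.
                × closes — contains both p2 and not p2.
              branch 1.1.1.2 (add F ((not p2 or p4) and p3), T (p2 or p3)):
                F ((not p2 or p4) and p3): β-rule — branch into F (not p2 or p4)  //  F p3.
                  branch 1.1.1.2.1 (add F (not p2 or p4)):
                    F (not p2 or p4): α-rule — add F not p2, F p4.
                    × closes — contains both p4 and not p4.
                  branch 1.1.1.2.2 (add F p3):
                    T (p2 or p3): β-rule — branch into T p2  //  T p3.
                      branch 1.1.1.2.2.1 (add T p2):
                        ○ open, literals {p2=true, p3=false, p4=true}.
                      branch 1.1.1.2.2.2 (add T p3):
                        × closes — contains both p3 and not p3.
          branch 1.1.2 (add T p4):
            ○ open, literals {p2=true, p4=true}.
      branch 1.2 (add F ((((not p2 or p4) and p3) iff (p2 or p3)) implies p4), F p4):
        F ((((not p2 or p4) and p3) iff (p2 or p3)) implies p4): α-rule — add T (((not p2 or p4) and p3) iff (p2 or p3)), F p4.
        T (((not p2 or p4) and p3) iff (p2 or p3)): β-rule — branch into T ((not p2 or p4) and p3), T (p2 or p3)  //  F ((not p2 or p4) and p3), F (p2 or p3).
          branch 1.2.1 (add T ((not p2 or p4) and p3), T (p2 or p3)):
            T ((not p2 or p4) and p3): α-rule — add T (not p2 or p4), T p3.
            T (p2 or p3): β-rule — branch into T p2  //  T p3.
              branch 1.2.1.1 (add T p2):
                T (not p2 or p4): β-rule — branch into T not p2  //  T p4.
                  branch 1.2.1.1.1 (add T not p2):
                    × closes — contains both p2 and not p2.
                  branch 1.2.1.1.2 (add T p4):
                    × closes — contains both p4 and not p4.
              branch 1.2.1.2 (add T p3):
                T (not p2 or p4): β-rule — branch into T not p2  //  T p4.
                  branch 1.2.1.2.1 (add T not p2):
                    × closes — contains both p2 and not p2.
                  branch 1.2.1.2.2 (add T p4):
                    × closes — contains both p4 and not p4.
          branch 1.2.2 (add F ((not p2 or p4) and p3), F (p2 or p3)):
            F (p2 or p3): α-rule — add F p2, F p3.
            × closes — contains both p2 and not p2.
  branch 2 (add F (((((not p2 or p4) and p3) iff (p2 or p3)) implies p4) iff p4), T not p2):
    F (((((not p2 or p4) and p3) iff (p2 or p3)) implies p4) iff p4): β-rule — branch into T ((((not p2 or p4) and p3) iff (p2 or p3)) implies p4), F p4  //  F ((((not p2 or p4) and p3) iff (p2 or p3)) implies p4), T p4.
      branch 2.1 (add T ((((not p2 or p4) and p3) iff (p2 or p3)) implies p4), F p4):
        T ((((not p2 or p4) and p3) iff (p2 or p3)) implies p4): β-rule — branch into F (((not p2 or p4) and p3) iff (p2 or p3))  //  T p4.
          branch 2.1.1 (add F (((not p2 or p4) and p3) iff (p2 or p3))):
            F (((not p2 or p4) and p3) iff (p2 or p3)): β-rule — branch into T ((not p2 or p4) and p3), F (p2 or p3)  //  F ((not p2 or p4) and p3), T (p2 or p3).
              branch 2.1.1.1 (add T ((not p2 or p4) and p3), F (p2 or p3)):
                T ((not p2 or p4) and p3): α-rule — add T (not p2 or p4), T p3.
                F (p2 or p3): α-rule — add F p2, F p3.
                × closes — contains both p3 and not p3.
              branch 2.1.1.2 (add F ((not p2 or p4) and p3), T (p2 or p3)):
                F ((not p2 or p4) and p3): β-rule — branch into F (not p2 or p4)  //  F p3.
                  branch 2.1.1.2.1 (add F (not p2 or p4)):
                    F (not p2 or p4): α-rule — add F not p2, F p4.
                    × closes — contains both p2 and not p2.
                  branch 2.1.1.2.2 (add F p3):
                    T (p2 or p3): β-rule — branch into T p2  //  T p3.
                      branch 2.1.1.2.2.1 (add T p2):
                        × closes — contains both p2 and not p2.
                      branch 2.1.1.2.2.2 (add T p3):
                        × closes — contains both p3 and not p3.
          branch 2.1.2 (add T p4):
            × closes — contains both p4 and not p4.
      branch 2.2 (add F ((((not p2 or p4) and p3) iff (p2 or p3)) implies p4), T p4):
        F ((((not p2 or p4) and p3) iff (p2 or p3)) implies p4): α-rule — add T (((not p2 or p4) and p3) iff (p2 or p3)), F p4.
        × closes — contains both p4 and not p4.
14 branches closed, 2 open.
An open branch gives a countermodel: p2=true, p3=false, p4=true (unmentioned atoms arbitrary); under it the original formula is false.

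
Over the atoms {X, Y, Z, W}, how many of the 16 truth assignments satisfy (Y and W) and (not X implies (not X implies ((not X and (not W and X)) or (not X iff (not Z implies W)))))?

Initial set: {T ((Y and W) and (not X implies (not X implies ((not X and (not W and X)) or (not X iff (not Z implies W))))))}.
T ((Y and W) and (not X implies (not X implies ((not X and (not W and X)) or (not X iff (not Z implies W)))))): α-rule — add T (Y and W), T (not X implies (not X implies ((not X and (not W and X)) or (not X iff (not Z implies W))))).
T (Y and W): α-rule — add T Y, T W.
T (not X implies (not X implies ((not X and (not W and X)) or (not X iff (not Z implies W))))): β-rule — branch into F not X  //  T (not X implies ((not X and (not W and X)) or (not X iff (not Z implies W)))).
  branch 1 (add F not X):
    ○ open, literals {W=T, X=T, Y=T}.
  branch 2 (add T (not X implies ((not X and (not W and X)) or (not X iff (not Z implies W))))):
    T (not X implies ((not X and (not W and X)) or (not X iff (not Z implies W)))): β-rule — branch into F not X  //  T ((not X and (not W and X)) or (not X iff (not Z implies W))).
      branch 2.1 (add F not X):
        ○ open, literals {W=T, X=T, Y=T}.
      branch 2.2 (add T ((not X and (not W and X)) or (not X iff (not Z implies W)))):
        T ((not X and (not W and X)) or (not X iff (not Z implies W))): β-rule — branch into T (not X and (not W and X))  //  T (not X iff (not Z implies W)).
          branch 2.2.1 (add T (not X and (not W and X))):
            T (not X and (not W and X)): α-rule — add T not X, T (not W and X).
            T (not W and X): α-rule — add T not W, T X.
            × closes — contains both W and not W.
          branch 2.2.2 (add T (not X iff (not Z implies W))):
            T (not X iff (not Z implies W)): β-rule — branch into T not X, T (not Z implies W)  //  F not X, F (not Z implies W).
              branch 2.2.2.1 (add T not X, T (not Z implies W)):
                T (not Z implies W): β-rule — branch into F not Z  //  T W.
                  branch 2.2.2.1.1 (add F not Z):
                    ○ open, literals {W=T, X=F, Y=T, Z=T}.
                  branch 2.2.2.1.2 (add T W):
                    ○ open, literals {W=T, X=F, Y=T}.
              branch 2.2.2.2 (add F not X, F (not Z implies W)):
                F (not Z implies W): α-rule — add T not Z, F W.
                × closes — contains both W and not W.
2 branches closed, 4 open.
Each open branch fixes some atoms; the unmentioned ones are free. Counting distinct full assignments: branch {W=T, X=T, Y=T} (Z) contributes 2 new; branch {W=T, X=T, Y=T} (Z) contributes 0 new; branch {W=T, X=F, Y=T, Z=T} (none free) contributes 1 new; branch {W=T, X=F, Y=T} (Z) contributes 1 new. Total: 4.

4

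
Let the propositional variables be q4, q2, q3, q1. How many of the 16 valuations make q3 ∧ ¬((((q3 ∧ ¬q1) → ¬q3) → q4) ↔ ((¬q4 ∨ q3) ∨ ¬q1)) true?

2

Initial set: {(q3 ∧ ¬((((q3 ∧ ¬q1) → ¬q3) → q4) ↔ ((¬q4 ∨ q3) ∨ ¬q1)))}.
(q3 ∧ ¬((((q3 ∧ ¬q1) → ¬q3) → q4) ↔ ((¬q4 ∨ q3) ∨ ¬q1))): α-rule — add q3, ¬((((q3 ∧ ¬q1) → ¬q3) → q4) ↔ ((¬q4 ∨ q3) ∨ ¬q1)).
¬((((q3 ∧ ¬q1) → ¬q3) → q4) ↔ ((¬q4 ∨ q3) ∨ ¬q1)): β-rule — branch into (((q3 ∧ ¬q1) → ¬q3) → q4), ¬((¬q4 ∨ q3) ∨ ¬q1)  //  ¬(((q3 ∧ ¬q1) → ¬q3) → q4), ((¬q4 ∨ q3) ∨ ¬q1).
  branch 1 (add (((q3 ∧ ¬q1) → ¬q3) → q4), ¬((¬q4 ∨ q3) ∨ ¬q1)):
    ¬((¬q4 ∨ q3) ∨ ¬q1): α-rule — add ¬(¬q4 ∨ q3), ¬¬q1.
    ¬(¬q4 ∨ q3): α-rule — add ¬¬q4, ¬q3.
    × closes — contains both q3 and ¬q3.
  branch 2 (add ¬(((q3 ∧ ¬q1) → ¬q3) → q4), ((¬q4 ∨ q3) ∨ ¬q1)):
    ¬(((q3 ∧ ¬q1) → ¬q3) → q4): α-rule — add ((q3 ∧ ¬q1) → ¬q3), ¬q4.
    ((¬q4 ∨ q3) ∨ ¬q1): β-rule — branch into (¬q4 ∨ q3)  //  ¬q1.
      branch 2.1 (add (¬q4 ∨ q3)):
        ((q3 ∧ ¬q1) → ¬q3): β-rule — branch into ¬(q3 ∧ ¬q1)  //  ¬q3.
          branch 2.1.1 (add ¬(q3 ∧ ¬q1)):
            (¬q4 ∨ q3): β-rule — branch into ¬q4  //  q3.
              branch 2.1.1.1 (add ¬q4):
                ¬(q3 ∧ ¬q1): β-rule — branch into ¬q3  //  ¬¬q1.
                  branch 2.1.1.1.1 (add ¬q3):
                    × closes — contains both q3 and ¬q3.
                  branch 2.1.1.1.2 (add ¬¬q1):
                    ○ open, literals {q1=T, q3=T, q4=F}.
              branch 2.1.1.2 (add q3):
                ¬(q3 ∧ ¬q1): β-rule — branch into ¬q3  //  ¬¬q1.
                  branch 2.1.1.2.1 (add ¬q3):
                    × closes — contains both q3 and ¬q3.
                  branch 2.1.1.2.2 (add ¬¬q1):
                    ○ open, literals {q1=T, q3=T, q4=F}.
          branch 2.1.2 (add ¬q3):
            × closes — contains both q3 and ¬q3.
      branch 2.2 (add ¬q1):
        ((q3 ∧ ¬q1) → ¬q3): β-rule — branch into ¬(q3 ∧ ¬q1)  //  ¬q3.
          branch 2.2.1 (add ¬(q3 ∧ ¬q1)):
            ¬(q3 ∧ ¬q1): β-rule — branch into ¬q3  //  ¬¬q1.
              branch 2.2.1.1 (add ¬q3):
                × closes — contains both q3 and ¬q3.
              branch 2.2.1.2 (add ¬¬q1):
                × closes — contains both q1 and ¬q1.
          branch 2.2.2 (add ¬q3):
            × closes — contains both q3 and ¬q3.
7 branches closed, 2 open.
Each open branch fixes some atoms; the unmentioned ones are free. Counting distinct full assignments: branch {q1=T, q3=T, q4=F} (q2) contributes 2 new; branch {q1=T, q3=T, q4=F} (q2) contributes 0 new. Total: 2.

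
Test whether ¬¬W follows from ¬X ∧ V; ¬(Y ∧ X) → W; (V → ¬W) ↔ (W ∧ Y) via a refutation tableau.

Yes

Initial set: {(¬X ∧ V); (¬(Y ∧ X) → W); ((V → ¬W) ↔ (W ∧ Y)); ¬¬¬W}.
(¬X ∧ V): α-rule — add ¬X, V.
¬¬¬W: drop double negation, giving ¬W.
(¬(Y ∧ X) → W): β-rule — branch into ¬¬(Y ∧ X)  //  W.
  branch 1 (add ¬¬(Y ∧ X)):
    ¬¬(Y ∧ X): α-rule — add Y, X.
    × closes — contains both X and ¬X.
  branch 2 (add W):
    × closes — contains both W and ¬W.
All 2 branches close.
Every branch closed, so the premises entail the conclusion.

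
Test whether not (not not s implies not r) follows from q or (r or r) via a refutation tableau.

Initial set: {(q or (r or r)); not not (not not s implies not r)}.
(q or (r or r)): β-rule — branch into q  //  (r or r).
  branch 1 (add q):
    not not (not not s implies not r): β-rule — branch into not not not s  //  not r.
      branch 1.1 (add not not not s):
        not not not s: drop double negation, giving not s.
        ○ open, literals {q=true, s=false}.
      branch 1.2 (add not r):
        ○ open, literals {q=true, r=false}.
  branch 2 (add (r or r)):
    not not (not not s implies not r): β-rule — branch into not not not s  //  not r.
      branch 2.1 (add not not not s):
        not not not s: drop double negation, giving not s.
        (r or r): β-rule — branch into r  //  r.
          branch 2.1.1 (add r):
            ○ open, literals {r=true, s=false}.
          branch 2.1.2 (add r):
            ○ open, literals {r=true, s=false}.
      branch 2.2 (add not r):
        (r or r): β-rule — branch into r  //  r.
          branch 2.2.1 (add r):
            × closes — contains both r and not r.
          branch 2.2.2 (add r):
            × closes — contains both r and not r.
2 branches closed, 4 open.
An open branch gives a countermodel: q=true, s=false (unmentioned atoms arbitrary); the premises hold there but the conclusion fails.

No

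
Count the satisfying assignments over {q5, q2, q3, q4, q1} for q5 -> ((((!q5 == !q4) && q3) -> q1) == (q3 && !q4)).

Initial set: {(q5 -> ((((!q5 == !q4) && q3) -> q1) == (q3 && !q4)))}.
(q5 -> ((((!q5 == !q4) && q3) -> q1) == (q3 && !q4))): β-rule — branch into !q5  //  ((((!q5 == !q4) && q3) -> q1) == (q3 && !q4)).
  branch 1 (add !q5):
    ○ open, literals {q5=F}.
  branch 2 (add ((((!q5 == !q4) && q3) -> q1) == (q3 && !q4))):
    ((((!q5 == !q4) && q3) -> q1) == (q3 && !q4)): β-rule — branch into (((!q5 == !q4) && q3) -> q1), (q3 && !q4)  //  !(((!q5 == !q4) && q3) -> q1), !(q3 && !q4).
      branch 2.1 (add (((!q5 == !q4) && q3) -> q1), (q3 && !q4)):
        (q3 && !q4): α-rule — add q3, !q4.
        (((!q5 == !q4) && q3) -> q1): β-rule — branch into !((!q5 == !q4) && q3)  //  q1.
          branch 2.1.1 (add !((!q5 == !q4) && q3)):
            !((!q5 == !q4) && q3): β-rule — branch into !(!q5 == !q4)  //  !q3.
              branch 2.1.1.1 (add !(!q5 == !q4)):
                !(!q5 == !q4): β-rule — branch into !q5, !!q4  //  !!q5, !q4.
                  branch 2.1.1.1.1 (add !q5, !!q4):
                    × closes — contains both q4 and !q4.
                  branch 2.1.1.1.2 (add !!q5, !q4):
                    ○ open, literals {q3=T, q4=F, q5=T}.
              branch 2.1.1.2 (add !q3):
                × closes — contains both q3 and !q3.
          branch 2.1.2 (add q1):
            ○ open, literals {q1=T, q3=T, q4=F}.
      branch 2.2 (add !(((!q5 == !q4) && q3) -> q1), !(q3 && !q4)):
        !(((!q5 == !q4) && q3) -> q1): α-rule — add ((!q5 == !q4) && q3), !q1.
        ((!q5 == !q4) && q3): α-rule — add (!q5 == !q4), q3.
        !(q3 && !q4): β-rule — branch into !q3  //  !!q4.
          branch 2.2.1 (add !q3):
            × closes — contains both q3 and !q3.
          branch 2.2.2 (add !!q4):
            (!q5 == !q4): β-rule — branch into !q5, !q4  //  !!q5, !!q4.
              branch 2.2.2.1 (add !q5, !q4):
                × closes — contains both q4 and !q4.
              branch 2.2.2.2 (add !!q5, !!q4):
                ○ open, literals {q1=F, q3=T, q4=T, q5=T}.
4 branches closed, 4 open.
Each open branch fixes some atoms; the unmentioned ones are free. Counting distinct full assignments: branch {q5=F} (q2, q3, q4, q1) contributes 16 new; branch {q3=T, q4=F, q5=T} (q2, q1) contributes 4 new; branch {q1=T, q3=T, q4=F} (q5, q2) contributes 0 new; branch {q1=F, q3=T, q4=T, q5=T} (q2) contributes 2 new. Total: 22.

22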